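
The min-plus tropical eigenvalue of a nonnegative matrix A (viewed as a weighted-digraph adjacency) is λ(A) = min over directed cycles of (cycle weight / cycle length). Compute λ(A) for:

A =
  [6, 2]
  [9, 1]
λ(A) = 1

Enumerate directed cycles and compute their means (weight / length). Sample:
  cycle 0 → 0: weight = 6, length = 1, mean = 6/1 ≈ 6.000
  cycle 1 → 1: weight = 1, length = 1, mean = 1/1 ≈ 1.000
  cycle 0 → 1 → 0: weight = 11, length = 2, mean = 11/2 ≈ 5.500
  cycle 1 → 0 → 1: weight = 11, length = 2, mean = 11/2 ≈ 5.500
Minimum mean = 1.000, attained e.g. along the cycle 1 → 1 with weight 1 and length 1. So λ(A) = 1/1 = 1.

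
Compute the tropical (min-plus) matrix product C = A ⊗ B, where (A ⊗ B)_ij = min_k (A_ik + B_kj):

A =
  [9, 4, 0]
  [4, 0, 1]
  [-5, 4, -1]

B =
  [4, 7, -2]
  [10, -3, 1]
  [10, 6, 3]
A ⊗ B =
  [10, 1, 3]
  [8, -3, 1]
  [-1, 1, -7]

Apply the min-plus product entry-by-entry:
  C[0][0] = min over k of (A[0][0] + B[0][0] = 9 + 4 = 13, A[0][1] + B[1][0] = 4 + 10 = 14, A[0][2] + B[2][0] = 0 + 10 = 10) = 10 (attained at k = 2)
  C[0][1] = min over k of (A[0][0] + B[0][1] = 9 + 7 = 16, A[0][1] + B[1][1] = 4 + -3 = 1, A[0][2] + B[2][1] = 0 + 6 = 6) = 1 (attained at k = 1)
  C[0][2] = min over k of (A[0][0] + B[0][2] = 9 + -2 = 7, A[0][1] + B[1][2] = 4 + 1 = 5, A[0][2] + B[2][2] = 0 + 3 = 3) = 3 (attained at k = 2)
  C[1][0] = min over k of (A[1][0] + B[0][0] = 4 + 4 = 8, A[1][1] + B[1][0] = 0 + 10 = 10, A[1][2] + B[2][0] = 1 + 10 = 11) = 8 (attained at k = 0)
  C[1][1] = min over k of (A[1][0] + B[0][1] = 4 + 7 = 11, A[1][1] + B[1][1] = 0 + -3 = -3, A[1][2] + B[2][1] = 1 + 6 = 7) = -3 (attained at k = 1)
  C[1][2] = min over k of (A[1][0] + B[0][2] = 4 + -2 = 2, A[1][1] + B[1][2] = 0 + 1 = 1, A[1][2] + B[2][2] = 1 + 3 = 4) = 1 (attained at k = 1)
  C[2][0] = min over k of (A[2][0] + B[0][0] = -5 + 4 = -1, A[2][1] + B[1][0] = 4 + 10 = 14, A[2][2] + B[2][0] = -1 + 10 = 9) = -1 (attained at k = 0)
  C[2][1] = min over k of (A[2][0] + B[0][1] = -5 + 7 = 2, A[2][1] + B[1][1] = 4 + -3 = 1, A[2][2] + B[2][1] = -1 + 6 = 5) = 1 (attained at k = 1)
  C[2][2] = min over k of (A[2][0] + B[0][2] = -5 + -2 = -7, A[2][1] + B[1][2] = 4 + 1 = 5, A[2][2] + B[2][2] = -1 + 3 = 2) = -7 (attained at k = 0)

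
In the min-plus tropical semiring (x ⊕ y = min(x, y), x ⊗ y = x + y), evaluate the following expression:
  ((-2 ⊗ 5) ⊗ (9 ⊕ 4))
((-2 ⊗ 5) ⊗ (9 ⊕ 4)) = 7

Expand innermost to outermost. Recall ⊕ takes the minimum of its arguments and ⊗ takes their sum. Working out the expression ((-2 ⊗ 5) ⊗ (9 ⊕ 4)) gives 7.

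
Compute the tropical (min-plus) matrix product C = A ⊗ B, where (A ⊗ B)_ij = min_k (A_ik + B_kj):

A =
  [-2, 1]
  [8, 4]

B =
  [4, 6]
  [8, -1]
A ⊗ B =
  [2, 0]
  [12, 3]

Apply the min-plus product entry-by-entry:
  C[0][0] = min over k of (A[0][0] + B[0][0] = -2 + 4 = 2, A[0][1] + B[1][0] = 1 + 8 = 9) = 2 (attained at k = 0)
  C[0][1] = min over k of (A[0][0] + B[0][1] = -2 + 6 = 4, A[0][1] + B[1][1] = 1 + -1 = 0) = 0 (attained at k = 1)
  C[1][0] = min over k of (A[1][0] + B[0][0] = 8 + 4 = 12, A[1][1] + B[1][0] = 4 + 8 = 12) = 12 (attained at k = 0)
  C[1][1] = min over k of (A[1][0] + B[0][1] = 8 + 6 = 14, A[1][1] + B[1][1] = 4 + -1 = 3) = 3 (attained at k = 1)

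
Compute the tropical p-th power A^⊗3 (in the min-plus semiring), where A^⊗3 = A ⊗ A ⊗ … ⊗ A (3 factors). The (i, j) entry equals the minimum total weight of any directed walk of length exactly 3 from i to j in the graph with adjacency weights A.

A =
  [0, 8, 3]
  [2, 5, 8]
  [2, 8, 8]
A^⊗3 =
  [0, 8, 3]
  [2, 10, 5]
  [2, 10, 5]

Each entry (A^⊗3)_ij equals the minimum over all length-3 walks i = v_0 → v_1 → … → v_3 = j of Σ_t A[v_t][v_{t+1}]. For example, for (i, j) = (0, 2) we minimise over 9 possible intermediate vertex sequences; the minimum is 3, attained along the walk 0 → 0 → 0 → 2.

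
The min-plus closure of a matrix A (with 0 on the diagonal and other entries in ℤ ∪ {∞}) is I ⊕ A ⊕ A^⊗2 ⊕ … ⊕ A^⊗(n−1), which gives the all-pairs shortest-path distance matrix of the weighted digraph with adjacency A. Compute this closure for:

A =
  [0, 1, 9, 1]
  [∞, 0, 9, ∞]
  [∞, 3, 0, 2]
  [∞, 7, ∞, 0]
Closure =
  [0, 1, 9, 1]
  [∞, 0, 9, 11]
  [∞, 3, 0, 2]
  [∞, 7, 16, 0]

This is the Floyd-Warshall all-pairs shortest-path computation. For each intermediate vertex k = 0, 1, …, 3, update dist[i][j] ← min(dist[i][j], dist[i][k] + dist[k][j]). The final matrix gives, for each (i, j), the minimum total weight of any directed path from i to j (possibly empty when i = j).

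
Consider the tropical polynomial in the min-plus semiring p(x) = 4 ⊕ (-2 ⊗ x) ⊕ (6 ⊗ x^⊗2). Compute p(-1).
p(-1) = -3

A tropical monomial a ⊗ x^⊗i evaluates to a + i · x. Evaluating each term at x = -1:
  Term 0 contributes 4 + 0 · -1 = 4
  Term 1 contributes -2 + 1 · -1 = -3
  Term 2 contributes 6 + 2 · -1 = 4
p(-1) = ⊕ of these = min[4, -3, 4] = -3.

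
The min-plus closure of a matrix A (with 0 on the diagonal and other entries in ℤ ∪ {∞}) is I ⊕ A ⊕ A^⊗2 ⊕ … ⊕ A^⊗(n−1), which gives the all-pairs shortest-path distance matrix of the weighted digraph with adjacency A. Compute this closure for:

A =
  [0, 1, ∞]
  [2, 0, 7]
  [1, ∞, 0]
Closure =
  [0, 1, 8]
  [2, 0, 7]
  [1, 2, 0]

This is the Floyd-Warshall all-pairs shortest-path computation. For each intermediate vertex k = 0, 1, …, 2, update dist[i][j] ← min(dist[i][j], dist[i][k] + dist[k][j]). The final matrix gives, for each (i, j), the minimum total weight of any directed path from i to j (possibly empty when i = j).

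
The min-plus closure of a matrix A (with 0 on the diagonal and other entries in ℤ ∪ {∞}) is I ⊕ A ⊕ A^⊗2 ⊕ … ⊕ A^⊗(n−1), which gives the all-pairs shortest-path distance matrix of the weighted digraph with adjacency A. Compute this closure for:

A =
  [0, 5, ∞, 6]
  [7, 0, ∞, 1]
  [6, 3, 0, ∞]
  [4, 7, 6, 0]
Closure =
  [0, 5, 12, 6]
  [5, 0, 7, 1]
  [6, 3, 0, 4]
  [4, 7, 6, 0]

This is the Floyd-Warshall all-pairs shortest-path computation. For each intermediate vertex k = 0, 1, …, 3, update dist[i][j] ← min(dist[i][j], dist[i][k] + dist[k][j]). The final matrix gives, for each (i, j), the minimum total weight of any directed path from i to j (possibly empty when i = j).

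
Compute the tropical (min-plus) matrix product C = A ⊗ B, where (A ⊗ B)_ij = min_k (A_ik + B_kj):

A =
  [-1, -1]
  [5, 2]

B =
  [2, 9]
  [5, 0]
A ⊗ B =
  [1, -1]
  [7, 2]

Apply the min-plus product entry-by-entry:
  C[0][0] = min over k of (A[0][0] + B[0][0] = -1 + 2 = 1, A[0][1] + B[1][0] = -1 + 5 = 4) = 1 (attained at k = 0)
  C[0][1] = min over k of (A[0][0] + B[0][1] = -1 + 9 = 8, A[0][1] + B[1][1] = -1 + 0 = -1) = -1 (attained at k = 1)
  C[1][0] = min over k of (A[1][0] + B[0][0] = 5 + 2 = 7, A[1][1] + B[1][0] = 2 + 5 = 7) = 7 (attained at k = 0)
  C[1][1] = min over k of (A[1][0] + B[0][1] = 5 + 9 = 14, A[1][1] + B[1][1] = 2 + 0 = 2) = 2 (attained at k = 1)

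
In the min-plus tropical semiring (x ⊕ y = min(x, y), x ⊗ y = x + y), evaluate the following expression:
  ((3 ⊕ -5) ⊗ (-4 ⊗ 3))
((3 ⊕ -5) ⊗ (-4 ⊗ 3)) = -6

Expand innermost to outermost. Recall ⊕ takes the minimum of its arguments and ⊗ takes their sum. Working out the expression ((3 ⊕ -5) ⊗ (-4 ⊗ 3)) gives -6.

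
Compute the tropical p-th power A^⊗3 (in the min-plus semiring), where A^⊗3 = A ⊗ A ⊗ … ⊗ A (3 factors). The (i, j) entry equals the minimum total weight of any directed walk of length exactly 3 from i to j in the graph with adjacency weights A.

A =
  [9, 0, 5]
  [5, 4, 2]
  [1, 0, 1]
A^⊗3 =
  [3, 2, 3]
  [4, 3, 4]
  [3, 2, 3]

Each entry (A^⊗3)_ij equals the minimum over all length-3 walks i = v_0 → v_1 → … → v_3 = j of Σ_t A[v_t][v_{t+1}]. For example, for (i, j) = (0, 2) we minimise over 9 possible intermediate vertex sequences; the minimum is 3, attained along the walk 0 → 1 → 2 → 2.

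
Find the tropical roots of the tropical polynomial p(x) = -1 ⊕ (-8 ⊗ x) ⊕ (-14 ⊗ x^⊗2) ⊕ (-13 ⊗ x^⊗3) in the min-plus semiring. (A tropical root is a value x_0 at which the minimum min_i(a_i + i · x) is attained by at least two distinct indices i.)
Roots: {-1, 6, 7}

Each tropical root is a break point of the lower envelope of the lines y = a_i + i · x (there are 4 lines, with slopes 0, 1, ..., 3). Only the lines that attain the minimum somewhere contribute to roots; other lines are dominated. Here the surviving (envelope) indices are i = 3, i = 2, i = 1, i = 0.
Intersections between consecutive envelope lines give the roots: for adjacent envelope indices i < j the intersection is x = (a_i − a_j) / (j − i). Reading off the sorted break points: {-1, 6, 7}.
Verification: at each break x_0, at least two indices attain the minimum of min_i(a_i + i · x_0).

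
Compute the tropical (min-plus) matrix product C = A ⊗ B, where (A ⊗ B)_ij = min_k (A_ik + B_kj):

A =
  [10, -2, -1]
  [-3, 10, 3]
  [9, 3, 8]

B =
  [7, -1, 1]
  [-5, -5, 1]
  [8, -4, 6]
A ⊗ B =
  [-7, -7, -1]
  [4, -4, -2]
  [-2, -2, 4]

Apply the min-plus product entry-by-entry:
  C[0][0] = min over k of (A[0][0] + B[0][0] = 10 + 7 = 17, A[0][1] + B[1][0] = -2 + -5 = -7, A[0][2] + B[2][0] = -1 + 8 = 7) = -7 (attained at k = 1)
  C[0][1] = min over k of (A[0][0] + B[0][1] = 10 + -1 = 9, A[0][1] + B[1][1] = -2 + -5 = -7, A[0][2] + B[2][1] = -1 + -4 = -5) = -7 (attained at k = 1)
  C[0][2] = min over k of (A[0][0] + B[0][2] = 10 + 1 = 11, A[0][1] + B[1][2] = -2 + 1 = -1, A[0][2] + B[2][2] = -1 + 6 = 5) = -1 (attained at k = 1)
  C[1][0] = min over k of (A[1][0] + B[0][0] = -3 + 7 = 4, A[1][1] + B[1][0] = 10 + -5 = 5, A[1][2] + B[2][0] = 3 + 8 = 11) = 4 (attained at k = 0)
  C[1][1] = min over k of (A[1][0] + B[0][1] = -3 + -1 = -4, A[1][1] + B[1][1] = 10 + -5 = 5, A[1][2] + B[2][1] = 3 + -4 = -1) = -4 (attained at k = 0)
  C[1][2] = min over k of (A[1][0] + B[0][2] = -3 + 1 = -2, A[1][1] + B[1][2] = 10 + 1 = 11, A[1][2] + B[2][2] = 3 + 6 = 9) = -2 (attained at k = 0)
  C[2][0] = min over k of (A[2][0] + B[0][0] = 9 + 7 = 16, A[2][1] + B[1][0] = 3 + -5 = -2, A[2][2] + B[2][0] = 8 + 8 = 16) = -2 (attained at k = 1)
  C[2][1] = min over k of (A[2][0] + B[0][1] = 9 + -1 = 8, A[2][1] + B[1][1] = 3 + -5 = -2, A[2][2] + B[2][1] = 8 + -4 = 4) = -2 (attained at k = 1)
  C[2][2] = min over k of (A[2][0] + B[0][2] = 9 + 1 = 10, A[2][1] + B[1][2] = 3 + 1 = 4, A[2][2] + B[2][2] = 8 + 6 = 14) = 4 (attained at k = 1)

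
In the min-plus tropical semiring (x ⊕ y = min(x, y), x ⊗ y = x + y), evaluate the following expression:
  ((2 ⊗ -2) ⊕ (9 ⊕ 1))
((2 ⊗ -2) ⊕ (9 ⊕ 1)) = 0

Expand innermost to outermost. Recall ⊕ takes the minimum of its arguments and ⊗ takes their sum. Working out the expression ((2 ⊗ -2) ⊕ (9 ⊕ 1)) gives 0.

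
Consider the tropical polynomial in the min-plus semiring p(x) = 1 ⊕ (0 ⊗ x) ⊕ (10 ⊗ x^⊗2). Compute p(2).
p(2) = 1

A tropical monomial a ⊗ x^⊗i evaluates to a + i · x. Evaluating each term at x = 2:
  Term 0 contributes 1 + 0 · 2 = 1
  Term 1 contributes 0 + 1 · 2 = 2
  Term 2 contributes 10 + 2 · 2 = 14
p(2) = ⊕ of these = min[1, 2, 14] = 1.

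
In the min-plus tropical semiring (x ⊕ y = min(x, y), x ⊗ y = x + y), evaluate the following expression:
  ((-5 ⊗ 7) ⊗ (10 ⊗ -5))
((-5 ⊗ 7) ⊗ (10 ⊗ -5)) = 7

Expand innermost to outermost. Recall ⊕ takes the minimum of its arguments and ⊗ takes their sum. Working out the expression ((-5 ⊗ 7) ⊗ (10 ⊗ -5)) gives 7.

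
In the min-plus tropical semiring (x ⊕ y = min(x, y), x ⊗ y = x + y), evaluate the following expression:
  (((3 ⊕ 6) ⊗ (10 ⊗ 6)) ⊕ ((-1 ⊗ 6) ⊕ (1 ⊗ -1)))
(((3 ⊕ 6) ⊗ (10 ⊗ 6)) ⊕ ((-1 ⊗ 6) ⊕ (1 ⊗ -1))) = 0

Expand innermost to outermost. Recall ⊕ takes the minimum of its arguments and ⊗ takes their sum. Working out the expression (((3 ⊕ 6) ⊗ (10 ⊗ 6)) ⊕ ((-1 ⊗ 6) ⊕ (1 ⊗ -1))) gives 0.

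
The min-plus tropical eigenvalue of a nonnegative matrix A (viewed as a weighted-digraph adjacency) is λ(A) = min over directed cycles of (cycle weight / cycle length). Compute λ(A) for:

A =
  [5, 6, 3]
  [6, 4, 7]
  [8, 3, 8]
λ(A) = 4

Enumerate directed cycles and compute their means (weight / length). Sample:
  cycle 0 → 0: weight = 5, length = 1, mean = 5/1 ≈ 5.000
  cycle 1 → 1: weight = 4, length = 1, mean = 4/1 ≈ 4.000
  cycle 2 → 2: weight = 8, length = 1, mean = 8/1 ≈ 8.000
  cycle 0 → 1 → 0: weight = 12, length = 2, mean = 12/2 ≈ 6.000
  cycle 0 → 2 → 0: weight = 11, length = 2, mean = 11/2 ≈ 5.500
  cycle 1 → 0 → 1: weight = 12, length = 2, mean = 12/2 ≈ 6.000
Minimum mean = 4.000, attained e.g. along the cycle 1 → 1 with weight 4 and length 1. So λ(A) = 4/1 = 4.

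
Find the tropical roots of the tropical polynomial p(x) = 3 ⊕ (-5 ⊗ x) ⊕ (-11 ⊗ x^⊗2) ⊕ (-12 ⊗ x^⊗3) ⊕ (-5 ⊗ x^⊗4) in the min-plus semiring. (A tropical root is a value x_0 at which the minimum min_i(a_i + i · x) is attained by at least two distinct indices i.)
Roots: {-7, 1, 6, 8}

Each tropical root is a break point of the lower envelope of the lines y = a_i + i · x (there are 5 lines, with slopes 0, 1, ..., 4). Only the lines that attain the minimum somewhere contribute to roots; other lines are dominated. Here the surviving (envelope) indices are i = 4, i = 3, i = 2, i = 1, i = 0.
Intersections between consecutive envelope lines give the roots: for adjacent envelope indices i < j the intersection is x = (a_i − a_j) / (j − i). Reading off the sorted break points: {-7, 1, 6, 8}.
Verification: at each break x_0, at least two indices attain the minimum of min_i(a_i + i · x_0).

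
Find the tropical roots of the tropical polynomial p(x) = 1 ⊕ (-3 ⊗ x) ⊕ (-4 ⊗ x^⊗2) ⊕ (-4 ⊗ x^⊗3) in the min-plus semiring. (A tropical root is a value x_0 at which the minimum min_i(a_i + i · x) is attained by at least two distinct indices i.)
Roots: {0, 1, 4}

Each tropical root is a break point of the lower envelope of the lines y = a_i + i · x (there are 4 lines, with slopes 0, 1, ..., 3). Only the lines that attain the minimum somewhere contribute to roots; other lines are dominated. Here the surviving (envelope) indices are i = 3, i = 2, i = 1, i = 0.
Intersections between consecutive envelope lines give the roots: for adjacent envelope indices i < j the intersection is x = (a_i − a_j) / (j − i). Reading off the sorted break points: {0, 1, 4}.
Verification: at each break x_0, at least two indices attain the minimum of min_i(a_i + i · x_0).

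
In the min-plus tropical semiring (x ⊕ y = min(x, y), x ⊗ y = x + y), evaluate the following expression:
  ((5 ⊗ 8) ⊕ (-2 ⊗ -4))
((5 ⊗ 8) ⊕ (-2 ⊗ -4)) = -6

Expand innermost to outermost. Recall ⊕ takes the minimum of its arguments and ⊗ takes their sum. Working out the expression ((5 ⊗ 8) ⊕ (-2 ⊗ -4)) gives -6.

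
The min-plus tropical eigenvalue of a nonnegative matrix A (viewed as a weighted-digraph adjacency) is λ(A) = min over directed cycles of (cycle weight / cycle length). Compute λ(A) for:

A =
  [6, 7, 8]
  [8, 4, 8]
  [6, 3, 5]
λ(A) = 4

Enumerate directed cycles and compute their means (weight / length). Sample:
  cycle 0 → 0: weight = 6, length = 1, mean = 6/1 ≈ 6.000
  cycle 1 → 1: weight = 4, length = 1, mean = 4/1 ≈ 4.000
  cycle 2 → 2: weight = 5, length = 1, mean = 5/1 ≈ 5.000
  cycle 0 → 1 → 0: weight = 15, length = 2, mean = 15/2 ≈ 7.500
  cycle 0 → 2 → 0: weight = 14, length = 2, mean = 14/2 ≈ 7.000
  cycle 1 → 0 → 1: weight = 15, length = 2, mean = 15/2 ≈ 7.500
Minimum mean = 4.000, attained e.g. along the cycle 1 → 1 with weight 4 and length 1. So λ(A) = 4/1 = 4.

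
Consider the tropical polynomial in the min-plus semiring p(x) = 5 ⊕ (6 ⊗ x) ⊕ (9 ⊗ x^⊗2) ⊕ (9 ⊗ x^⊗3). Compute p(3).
p(3) = 5

A tropical monomial a ⊗ x^⊗i evaluates to a + i · x. Evaluating each term at x = 3:
  Term 0 contributes 5 + 0 · 3 = 5
  Term 1 contributes 6 + 1 · 3 = 9
  Term 2 contributes 9 + 2 · 3 = 15
  Term 3 contributes 9 + 3 · 3 = 18
p(3) = ⊕ of these = min[5, 9, 15, 18] = 5.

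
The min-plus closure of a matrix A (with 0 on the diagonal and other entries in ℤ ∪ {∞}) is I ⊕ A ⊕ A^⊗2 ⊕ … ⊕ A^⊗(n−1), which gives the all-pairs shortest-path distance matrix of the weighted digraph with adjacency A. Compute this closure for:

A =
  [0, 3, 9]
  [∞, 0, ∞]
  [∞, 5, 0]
Closure =
  [0, 3, 9]
  [∞, 0, ∞]
  [∞, 5, 0]

This is the Floyd-Warshall all-pairs shortest-path computation. For each intermediate vertex k = 0, 1, …, 2, update dist[i][j] ← min(dist[i][j], dist[i][k] + dist[k][j]). The final matrix gives, for each (i, j), the minimum total weight of any directed path from i to j (possibly empty when i = j).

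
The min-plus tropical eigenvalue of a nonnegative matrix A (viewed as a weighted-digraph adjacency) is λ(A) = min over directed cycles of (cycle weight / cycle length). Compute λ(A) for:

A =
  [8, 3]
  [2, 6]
λ(A) = 5/2

Enumerate directed cycles and compute their means (weight / length). Sample:
  cycle 0 → 0: weight = 8, length = 1, mean = 8/1 ≈ 8.000
  cycle 1 → 1: weight = 6, length = 1, mean = 6/1 ≈ 6.000
  cycle 0 → 1 → 0: weight = 5, length = 2, mean = 5/2 ≈ 2.500
  cycle 1 → 0 → 1: weight = 5, length = 2, mean = 5/2 ≈ 2.500
Minimum mean = 2.500, attained e.g. along the cycle 0 → 1 → 0 with weight 5 and length 2. So λ(A) = 5/2 = 5/2.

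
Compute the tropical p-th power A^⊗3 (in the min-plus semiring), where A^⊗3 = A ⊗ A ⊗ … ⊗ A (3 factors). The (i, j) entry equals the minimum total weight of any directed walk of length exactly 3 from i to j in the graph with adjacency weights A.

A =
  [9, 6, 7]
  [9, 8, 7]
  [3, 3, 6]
A^⊗3 =
  [16, 16, 17]
  [16, 16, 17]
  [13, 13, 16]

Each entry (A^⊗3)_ij equals the minimum over all length-3 walks i = v_0 → v_1 → … → v_3 = j of Σ_t A[v_t][v_{t+1}]. For example, for (i, j) = (0, 2) we minimise over 9 possible intermediate vertex sequences; the minimum is 17, attained along the walk 0 → 2 → 0 → 2.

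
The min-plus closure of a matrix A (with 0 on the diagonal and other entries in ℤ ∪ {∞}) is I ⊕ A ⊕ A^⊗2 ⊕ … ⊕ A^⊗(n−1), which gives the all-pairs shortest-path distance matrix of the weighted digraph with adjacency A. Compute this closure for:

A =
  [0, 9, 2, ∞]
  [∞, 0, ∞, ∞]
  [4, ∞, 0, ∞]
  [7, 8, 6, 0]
Closure =
  [0, 9, 2, ∞]
  [∞, 0, ∞, ∞]
  [4, 13, 0, ∞]
  [7, 8, 6, 0]

This is the Floyd-Warshall all-pairs shortest-path computation. For each intermediate vertex k = 0, 1, …, 3, update dist[i][j] ← min(dist[i][j], dist[i][k] + dist[k][j]). The final matrix gives, for each (i, j), the minimum total weight of any directed path from i to j (possibly empty when i = j).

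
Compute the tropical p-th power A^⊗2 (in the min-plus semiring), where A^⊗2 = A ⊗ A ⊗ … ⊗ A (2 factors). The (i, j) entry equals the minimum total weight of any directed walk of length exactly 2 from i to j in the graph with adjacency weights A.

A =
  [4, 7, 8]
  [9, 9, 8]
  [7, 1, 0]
A^⊗2 =
  [8, 9, 8]
  [13, 9, 8]
  [7, 1, 0]

Each entry (A^⊗2)_ij equals the minimum over all length-2 walks i = v_0 → v_1 → … → v_2 = j of Σ_t A[v_t][v_{t+1}]. For example, for (i, j) = (0, 2) we minimise over 3 possible intermediate vertex sequences; the minimum is 8, attained along the walk 0 → 2 → 2.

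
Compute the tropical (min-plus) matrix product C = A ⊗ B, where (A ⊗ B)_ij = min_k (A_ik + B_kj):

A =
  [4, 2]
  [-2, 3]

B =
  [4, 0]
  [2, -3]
A ⊗ B =
  [4, -1]
  [2, -2]

Apply the min-plus product entry-by-entry:
  C[0][0] = min over k of (A[0][0] + B[0][0] = 4 + 4 = 8, A[0][1] + B[1][0] = 2 + 2 = 4) = 4 (attained at k = 1)
  C[0][1] = min over k of (A[0][0] + B[0][1] = 4 + 0 = 4, A[0][1] + B[1][1] = 2 + -3 = -1) = -1 (attained at k = 1)
  C[1][0] = min over k of (A[1][0] + B[0][0] = -2 + 4 = 2, A[1][1] + B[1][0] = 3 + 2 = 5) = 2 (attained at k = 0)
  C[1][1] = min over k of (A[1][0] + B[0][1] = -2 + 0 = -2, A[1][1] + B[1][1] = 3 + -3 = 0) = -2 (attained at k = 0)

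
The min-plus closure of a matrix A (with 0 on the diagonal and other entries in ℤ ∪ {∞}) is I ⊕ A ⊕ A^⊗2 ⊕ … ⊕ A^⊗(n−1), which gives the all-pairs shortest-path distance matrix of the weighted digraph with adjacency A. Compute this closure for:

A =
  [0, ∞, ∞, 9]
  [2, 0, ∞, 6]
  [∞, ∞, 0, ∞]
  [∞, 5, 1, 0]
Closure =
  [0, 14, 10, 9]
  [2, 0, 7, 6]
  [∞, ∞, 0, ∞]
  [7, 5, 1, 0]

This is the Floyd-Warshall all-pairs shortest-path computation. For each intermediate vertex k = 0, 1, …, 3, update dist[i][j] ← min(dist[i][j], dist[i][k] + dist[k][j]). The final matrix gives, for each (i, j), the minimum total weight of any directed path from i to j (possibly empty when i = j).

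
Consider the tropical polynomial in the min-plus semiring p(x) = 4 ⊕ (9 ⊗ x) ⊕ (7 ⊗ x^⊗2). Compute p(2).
p(2) = 4

A tropical monomial a ⊗ x^⊗i evaluates to a + i · x. Evaluating each term at x = 2:
  Term 0 contributes 4 + 0 · 2 = 4
  Term 1 contributes 9 + 1 · 2 = 11
  Term 2 contributes 7 + 2 · 2 = 11
p(2) = ⊕ of these = min[4, 11, 11] = 4.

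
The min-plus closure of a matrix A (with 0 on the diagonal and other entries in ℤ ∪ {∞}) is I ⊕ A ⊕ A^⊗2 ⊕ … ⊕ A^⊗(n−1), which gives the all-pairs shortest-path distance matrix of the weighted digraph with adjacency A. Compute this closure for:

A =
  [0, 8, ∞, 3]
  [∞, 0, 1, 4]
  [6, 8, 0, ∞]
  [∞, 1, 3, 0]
Closure =
  [0, 4, 5, 3]
  [7, 0, 1, 4]
  [6, 8, 0, 9]
  [8, 1, 2, 0]

This is the Floyd-Warshall all-pairs shortest-path computation. For each intermediate vertex k = 0, 1, …, 3, update dist[i][j] ← min(dist[i][j], dist[i][k] + dist[k][j]). The final matrix gives, for each (i, j), the minimum total weight of any directed path from i to j (possibly empty when i = j).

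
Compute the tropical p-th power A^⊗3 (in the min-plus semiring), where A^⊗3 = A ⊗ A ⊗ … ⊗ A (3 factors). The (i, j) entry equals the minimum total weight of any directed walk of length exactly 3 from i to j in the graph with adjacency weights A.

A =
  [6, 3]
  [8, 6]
A^⊗3 =
  [17, 14]
  [19, 17]

Each entry (A^⊗3)_ij equals the minimum over all length-3 walks i = v_0 → v_1 → … → v_3 = j of Σ_t A[v_t][v_{t+1}]. For example, for (i, j) = (0, 1) we minimise over 4 possible intermediate vertex sequences; the minimum is 14, attained along the walk 0 → 1 → 0 → 1.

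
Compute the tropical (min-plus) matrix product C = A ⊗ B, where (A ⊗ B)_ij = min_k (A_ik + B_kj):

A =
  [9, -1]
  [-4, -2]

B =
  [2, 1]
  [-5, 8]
A ⊗ B =
  [-6, 7]
  [-7, -3]

Apply the min-plus product entry-by-entry:
  C[0][0] = min over k of (A[0][0] + B[0][0] = 9 + 2 = 11, A[0][1] + B[1][0] = -1 + -5 = -6) = -6 (attained at k = 1)
  C[0][1] = min over k of (A[0][0] + B[0][1] = 9 + 1 = 10, A[0][1] + B[1][1] = -1 + 8 = 7) = 7 (attained at k = 1)
  C[1][0] = min over k of (A[1][0] + B[0][0] = -4 + 2 = -2, A[1][1] + B[1][0] = -2 + -5 = -7) = -7 (attained at k = 1)
  C[1][1] = min over k of (A[1][0] + B[0][1] = -4 + 1 = -3, A[1][1] + B[1][1] = -2 + 8 = 6) = -3 (attained at k = 0)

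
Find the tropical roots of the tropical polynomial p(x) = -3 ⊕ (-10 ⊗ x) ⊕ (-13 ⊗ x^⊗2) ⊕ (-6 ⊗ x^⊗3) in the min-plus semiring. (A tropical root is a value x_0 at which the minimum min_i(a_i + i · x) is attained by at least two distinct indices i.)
Roots: {-7, 3, 7}

Each tropical root is a break point of the lower envelope of the lines y = a_i + i · x (there are 4 lines, with slopes 0, 1, ..., 3). Only the lines that attain the minimum somewhere contribute to roots; other lines are dominated. Here the surviving (envelope) indices are i = 3, i = 2, i = 1, i = 0.
Intersections between consecutive envelope lines give the roots: for adjacent envelope indices i < j the intersection is x = (a_i − a_j) / (j − i). Reading off the sorted break points: {-7, 3, 7}.
Verification: at each break x_0, at least two indices attain the minimum of min_i(a_i + i · x_0).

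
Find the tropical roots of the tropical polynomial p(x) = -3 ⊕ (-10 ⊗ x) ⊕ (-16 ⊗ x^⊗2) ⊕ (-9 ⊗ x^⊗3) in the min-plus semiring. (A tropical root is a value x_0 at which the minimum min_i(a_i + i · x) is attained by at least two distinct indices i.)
Roots: {-7, 6, 7}

Each tropical root is a break point of the lower envelope of the lines y = a_i + i · x (there are 4 lines, with slopes 0, 1, ..., 3). Only the lines that attain the minimum somewhere contribute to roots; other lines are dominated. Here the surviving (envelope) indices are i = 3, i = 2, i = 1, i = 0.
Intersections between consecutive envelope lines give the roots: for adjacent envelope indices i < j the intersection is x = (a_i − a_j) / (j − i). Reading off the sorted break points: {-7, 6, 7}.
Verification: at each break x_0, at least two indices attain the minimum of min_i(a_i + i · x_0).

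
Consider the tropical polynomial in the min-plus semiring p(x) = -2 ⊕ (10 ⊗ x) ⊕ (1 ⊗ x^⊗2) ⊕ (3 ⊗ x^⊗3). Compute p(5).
p(5) = -2

A tropical monomial a ⊗ x^⊗i evaluates to a + i · x. Evaluating each term at x = 5:
  Term 0 contributes -2 + 0 · 5 = -2
  Term 1 contributes 10 + 1 · 5 = 15
  Term 2 contributes 1 + 2 · 5 = 11
  Term 3 contributes 3 + 3 · 5 = 18
p(5) = ⊕ of these = min[-2, 15, 11, 18] = -2.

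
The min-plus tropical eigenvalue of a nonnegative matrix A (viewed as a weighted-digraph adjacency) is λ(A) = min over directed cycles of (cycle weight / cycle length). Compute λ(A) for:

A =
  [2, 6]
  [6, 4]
λ(A) = 2

Enumerate directed cycles and compute their means (weight / length). Sample:
  cycle 0 → 0: weight = 2, length = 1, mean = 2/1 ≈ 2.000
  cycle 1 → 1: weight = 4, length = 1, mean = 4/1 ≈ 4.000
  cycle 0 → 1 → 0: weight = 12, length = 2, mean = 12/2 ≈ 6.000
  cycle 1 → 0 → 1: weight = 12, length = 2, mean = 12/2 ≈ 6.000
Minimum mean = 2.000, attained e.g. along the cycle 0 → 0 with weight 2 and length 1. So λ(A) = 2/1 = 2.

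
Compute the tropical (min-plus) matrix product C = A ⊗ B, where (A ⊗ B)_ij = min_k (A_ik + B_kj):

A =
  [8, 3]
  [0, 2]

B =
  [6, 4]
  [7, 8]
A ⊗ B =
  [10, 11]
  [6, 4]

Apply the min-plus product entry-by-entry:
  C[0][0] = min over k of (A[0][0] + B[0][0] = 8 + 6 = 14, A[0][1] + B[1][0] = 3 + 7 = 10) = 10 (attained at k = 1)
  C[0][1] = min over k of (A[0][0] + B[0][1] = 8 + 4 = 12, A[0][1] + B[1][1] = 3 + 8 = 11) = 11 (attained at k = 1)
  C[1][0] = min over k of (A[1][0] + B[0][0] = 0 + 6 = 6, A[1][1] + B[1][0] = 2 + 7 = 9) = 6 (attained at k = 0)
  C[1][1] = min over k of (A[1][0] + B[0][1] = 0 + 4 = 4, A[1][1] + B[1][1] = 2 + 8 = 10) = 4 (attained at k = 0)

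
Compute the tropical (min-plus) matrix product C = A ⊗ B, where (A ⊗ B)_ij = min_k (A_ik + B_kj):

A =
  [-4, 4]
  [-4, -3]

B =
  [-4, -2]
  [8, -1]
A ⊗ B =
  [-8, -6]
  [-8, -6]

Apply the min-plus product entry-by-entry:
  C[0][0] = min over k of (A[0][0] + B[0][0] = -4 + -4 = -8, A[0][1] + B[1][0] = 4 + 8 = 12) = -8 (attained at k = 0)
  C[0][1] = min over k of (A[0][0] + B[0][1] = -4 + -2 = -6, A[0][1] + B[1][1] = 4 + -1 = 3) = -6 (attained at k = 0)
  C[1][0] = min over k of (A[1][0] + B[0][0] = -4 + -4 = -8, A[1][1] + B[1][0] = -3 + 8 = 5) = -8 (attained at k = 0)
  C[1][1] = min over k of (A[1][0] + B[0][1] = -4 + -2 = -6, A[1][1] + B[1][1] = -3 + -1 = -4) = -6 (attained at k = 0)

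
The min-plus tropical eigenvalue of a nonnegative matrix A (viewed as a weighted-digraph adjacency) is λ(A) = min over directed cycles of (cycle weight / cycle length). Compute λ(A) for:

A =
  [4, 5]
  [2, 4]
λ(A) = 7/2

Enumerate directed cycles and compute their means (weight / length). Sample:
  cycle 0 → 0: weight = 4, length = 1, mean = 4/1 ≈ 4.000
  cycle 1 → 1: weight = 4, length = 1, mean = 4/1 ≈ 4.000
  cycle 0 → 1 → 0: weight = 7, length = 2, mean = 7/2 ≈ 3.500
  cycle 1 → 0 → 1: weight = 7, length = 2, mean = 7/2 ≈ 3.500
Minimum mean = 3.500, attained e.g. along the cycle 0 → 1 → 0 with weight 7 and length 2. So λ(A) = 7/2 = 7/2.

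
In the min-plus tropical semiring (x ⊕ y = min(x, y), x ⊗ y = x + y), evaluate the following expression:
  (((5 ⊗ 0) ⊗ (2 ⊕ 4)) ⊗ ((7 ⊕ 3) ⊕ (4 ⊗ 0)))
(((5 ⊗ 0) ⊗ (2 ⊕ 4)) ⊗ ((7 ⊕ 3) ⊕ (4 ⊗ 0))) = 10

Expand innermost to outermost. Recall ⊕ takes the minimum of its arguments and ⊗ takes their sum. Working out the expression (((5 ⊗ 0) ⊗ (2 ⊕ 4)) ⊗ ((7 ⊕ 3) ⊕ (4 ⊗ 0))) gives 10.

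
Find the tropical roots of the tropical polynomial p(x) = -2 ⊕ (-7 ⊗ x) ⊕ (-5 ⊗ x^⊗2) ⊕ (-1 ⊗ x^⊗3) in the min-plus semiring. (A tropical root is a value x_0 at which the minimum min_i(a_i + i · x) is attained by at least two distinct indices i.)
Roots: {-4, -2, 5}

Each tropical root is a break point of the lower envelope of the lines y = a_i + i · x (there are 4 lines, with slopes 0, 1, ..., 3). Only the lines that attain the minimum somewhere contribute to roots; other lines are dominated. Here the surviving (envelope) indices are i = 3, i = 2, i = 1, i = 0.
Intersections between consecutive envelope lines give the roots: for adjacent envelope indices i < j the intersection is x = (a_i − a_j) / (j − i). Reading off the sorted break points: {-4, -2, 5}.
Verification: at each break x_0, at least two indices attain the minimum of min_i(a_i + i · x_0).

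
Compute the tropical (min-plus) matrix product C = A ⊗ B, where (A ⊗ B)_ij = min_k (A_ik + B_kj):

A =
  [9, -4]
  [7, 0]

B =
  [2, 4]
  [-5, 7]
A ⊗ B =
  [-9, 3]
  [-5, 7]

Apply the min-plus product entry-by-entry:
  C[0][0] = min over k of (A[0][0] + B[0][0] = 9 + 2 = 11, A[0][1] + B[1][0] = -4 + -5 = -9) = -9 (attained at k = 1)
  C[0][1] = min over k of (A[0][0] + B[0][1] = 9 + 4 = 13, A[0][1] + B[1][1] = -4 + 7 = 3) = 3 (attained at k = 1)
  C[1][0] = min over k of (A[1][0] + B[0][0] = 7 + 2 = 9, A[1][1] + B[1][0] = 0 + -5 = -5) = -5 (attained at k = 1)
  C[1][1] = min over k of (A[1][0] + B[0][1] = 7 + 4 = 11, A[1][1] + B[1][1] = 0 + 7 = 7) = 7 (attained at k = 1)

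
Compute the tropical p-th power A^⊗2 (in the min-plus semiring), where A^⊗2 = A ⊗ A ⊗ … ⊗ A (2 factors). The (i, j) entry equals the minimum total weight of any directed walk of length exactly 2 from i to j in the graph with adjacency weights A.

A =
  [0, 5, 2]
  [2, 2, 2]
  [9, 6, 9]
A^⊗2 =
  [0, 5, 2]
  [2, 4, 4]
  [8, 8, 8]

Each entry (A^⊗2)_ij equals the minimum over all length-2 walks i = v_0 → v_1 → … → v_2 = j of Σ_t A[v_t][v_{t+1}]. For example, for (i, j) = (0, 2) we minimise over 3 possible intermediate vertex sequences; the minimum is 2, attained along the walk 0 → 0 → 2.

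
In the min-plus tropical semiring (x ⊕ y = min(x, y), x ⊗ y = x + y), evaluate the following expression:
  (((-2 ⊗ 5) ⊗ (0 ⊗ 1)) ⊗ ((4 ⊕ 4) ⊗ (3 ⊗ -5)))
(((-2 ⊗ 5) ⊗ (0 ⊗ 1)) ⊗ ((4 ⊕ 4) ⊗ (3 ⊗ -5))) = 6

Expand innermost to outermost. Recall ⊕ takes the minimum of its arguments and ⊗ takes their sum. Working out the expression (((-2 ⊗ 5) ⊗ (0 ⊗ 1)) ⊗ ((4 ⊕ 4) ⊗ (3 ⊗ -5))) gives 6.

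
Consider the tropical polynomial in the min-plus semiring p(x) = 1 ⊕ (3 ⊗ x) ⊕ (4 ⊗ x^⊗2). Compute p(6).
p(6) = 1

A tropical monomial a ⊗ x^⊗i evaluates to a + i · x. Evaluating each term at x = 6:
  Term 0 contributes 1 + 0 · 6 = 1
  Term 1 contributes 3 + 1 · 6 = 9
  Term 2 contributes 4 + 2 · 6 = 16
p(6) = ⊕ of these = min[1, 9, 16] = 1.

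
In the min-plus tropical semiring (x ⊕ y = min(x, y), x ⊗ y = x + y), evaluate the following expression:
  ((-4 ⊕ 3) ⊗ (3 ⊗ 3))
((-4 ⊕ 3) ⊗ (3 ⊗ 3)) = 2

Expand innermost to outermost. Recall ⊕ takes the minimum of its arguments and ⊗ takes their sum. Working out the expression ((-4 ⊕ 3) ⊗ (3 ⊗ 3)) gives 2.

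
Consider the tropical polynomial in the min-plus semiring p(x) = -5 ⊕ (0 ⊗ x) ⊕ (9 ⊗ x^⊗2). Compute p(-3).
p(-3) = -5

A tropical monomial a ⊗ x^⊗i evaluates to a + i · x. Evaluating each term at x = -3:
  Term 0 contributes -5 + 0 · -3 = -5
  Term 1 contributes 0 + 1 · -3 = -3
  Term 2 contributes 9 + 2 · -3 = 3
p(-3) = ⊕ of these = min[-5, -3, 3] = -5.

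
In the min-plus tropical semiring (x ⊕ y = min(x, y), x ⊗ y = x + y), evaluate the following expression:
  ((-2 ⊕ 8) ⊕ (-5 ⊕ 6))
((-2 ⊕ 8) ⊕ (-5 ⊕ 6)) = -5

Expand innermost to outermost. Recall ⊕ takes the minimum of its arguments and ⊗ takes their sum. Working out the expression ((-2 ⊕ 8) ⊕ (-5 ⊕ 6)) gives -5.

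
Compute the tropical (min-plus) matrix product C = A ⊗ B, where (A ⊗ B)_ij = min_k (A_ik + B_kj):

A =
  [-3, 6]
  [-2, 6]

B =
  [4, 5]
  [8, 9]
A ⊗ B =
  [1, 2]
  [2, 3]

Apply the min-plus product entry-by-entry:
  C[0][0] = min over k of (A[0][0] + B[0][0] = -3 + 4 = 1, A[0][1] + B[1][0] = 6 + 8 = 14) = 1 (attained at k = 0)
  C[0][1] = min over k of (A[0][0] + B[0][1] = -3 + 5 = 2, A[0][1] + B[1][1] = 6 + 9 = 15) = 2 (attained at k = 0)
  C[1][0] = min over k of (A[1][0] + B[0][0] = -2 + 4 = 2, A[1][1] + B[1][0] = 6 + 8 = 14) = 2 (attained at k = 0)
  C[1][1] = min over k of (A[1][0] + B[0][1] = -2 + 5 = 3, A[1][1] + B[1][1] = 6 + 9 = 15) = 3 (attained at k = 0)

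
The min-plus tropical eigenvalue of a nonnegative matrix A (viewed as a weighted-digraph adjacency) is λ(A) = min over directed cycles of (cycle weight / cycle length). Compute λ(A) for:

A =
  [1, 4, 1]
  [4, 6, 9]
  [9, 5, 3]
λ(A) = 1

Enumerate directed cycles and compute their means (weight / length). Sample:
  cycle 0 → 0: weight = 1, length = 1, mean = 1/1 ≈ 1.000
  cycle 1 → 1: weight = 6, length = 1, mean = 6/1 ≈ 6.000
  cycle 2 → 2: weight = 3, length = 1, mean = 3/1 ≈ 3.000
  cycle 0 → 1 → 0: weight = 8, length = 2, mean = 8/2 ≈ 4.000
  cycle 0 → 2 → 0: weight = 10, length = 2, mean = 10/2 ≈ 5.000
  cycle 1 → 0 → 1: weight = 8, length = 2, mean = 8/2 ≈ 4.000
Minimum mean = 1.000, attained e.g. along the cycle 0 → 0 with weight 1 and length 1. So λ(A) = 1/1 = 1.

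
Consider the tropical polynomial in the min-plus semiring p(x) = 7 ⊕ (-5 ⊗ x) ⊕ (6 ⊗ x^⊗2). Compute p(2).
p(2) = -3

A tropical monomial a ⊗ x^⊗i evaluates to a + i · x. Evaluating each term at x = 2:
  Term 0 contributes 7 + 0 · 2 = 7
  Term 1 contributes -5 + 1 · 2 = -3
  Term 2 contributes 6 + 2 · 2 = 10
p(2) = ⊕ of these = min[7, -3, 10] = -3.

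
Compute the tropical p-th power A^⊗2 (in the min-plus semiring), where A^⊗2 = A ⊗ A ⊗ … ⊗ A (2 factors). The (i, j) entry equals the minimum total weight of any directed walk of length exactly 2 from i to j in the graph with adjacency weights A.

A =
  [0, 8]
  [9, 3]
A^⊗2 =
  [0, 8]
  [9, 6]

Each entry (A^⊗2)_ij equals the minimum over all length-2 walks i = v_0 → v_1 → … → v_2 = j of Σ_t A[v_t][v_{t+1}]. For example, for (i, j) = (0, 1) we minimise over 2 possible intermediate vertex sequences; the minimum is 8, attained along the walk 0 → 0 → 1.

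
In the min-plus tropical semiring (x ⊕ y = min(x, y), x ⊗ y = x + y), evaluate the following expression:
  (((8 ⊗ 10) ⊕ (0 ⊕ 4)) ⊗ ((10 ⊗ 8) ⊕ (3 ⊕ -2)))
(((8 ⊗ 10) ⊕ (0 ⊕ 4)) ⊗ ((10 ⊗ 8) ⊕ (3 ⊕ -2))) = -2

Expand innermost to outermost. Recall ⊕ takes the minimum of its arguments and ⊗ takes their sum. Working out the expression (((8 ⊗ 10) ⊕ (0 ⊕ 4)) ⊗ ((10 ⊗ 8) ⊕ (3 ⊕ -2))) gives -2.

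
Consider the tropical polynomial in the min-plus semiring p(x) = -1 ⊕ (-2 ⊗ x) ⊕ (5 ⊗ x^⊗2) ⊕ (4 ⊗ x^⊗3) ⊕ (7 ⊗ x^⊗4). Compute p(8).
p(8) = -1

A tropical monomial a ⊗ x^⊗i evaluates to a + i · x. Evaluating each term at x = 8:
  Term 0 contributes -1 + 0 · 8 = -1
  Term 1 contributes -2 + 1 · 8 = 6
  Term 2 contributes 5 + 2 · 8 = 21
  Term 3 contributes 4 + 3 · 8 = 28
  Term 4 contributes 7 + 4 · 8 = 39
p(8) = ⊕ of these = min[-1, 6, 21, 28, 39] = -1.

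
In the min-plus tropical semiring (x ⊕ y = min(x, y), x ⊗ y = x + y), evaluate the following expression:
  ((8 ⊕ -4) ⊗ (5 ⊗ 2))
((8 ⊕ -4) ⊗ (5 ⊗ 2)) = 3

Expand innermost to outermost. Recall ⊕ takes the minimum of its arguments and ⊗ takes their sum. Working out the expression ((8 ⊕ -4) ⊗ (5 ⊗ 2)) gives 3.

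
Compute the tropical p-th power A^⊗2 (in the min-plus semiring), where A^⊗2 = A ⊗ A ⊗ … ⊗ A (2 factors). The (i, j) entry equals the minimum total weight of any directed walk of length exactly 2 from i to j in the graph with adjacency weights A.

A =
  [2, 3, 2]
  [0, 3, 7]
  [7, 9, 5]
A^⊗2 =
  [3, 5, 4]
  [2, 3, 2]
  [9, 10, 9]

Each entry (A^⊗2)_ij equals the minimum over all length-2 walks i = v_0 → v_1 → … → v_2 = j of Σ_t A[v_t][v_{t+1}]. For example, for (i, j) = (0, 2) we minimise over 3 possible intermediate vertex sequences; the minimum is 4, attained along the walk 0 → 0 → 2.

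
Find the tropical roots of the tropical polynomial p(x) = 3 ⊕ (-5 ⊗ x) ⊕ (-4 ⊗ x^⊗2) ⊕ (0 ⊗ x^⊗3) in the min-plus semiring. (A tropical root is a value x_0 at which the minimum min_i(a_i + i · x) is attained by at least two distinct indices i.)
Roots: {-4, -1, 8}

Each tropical root is a break point of the lower envelope of the lines y = a_i + i · x (there are 4 lines, with slopes 0, 1, ..., 3). Only the lines that attain the minimum somewhere contribute to roots; other lines are dominated. Here the surviving (envelope) indices are i = 3, i = 2, i = 1, i = 0.
Intersections between consecutive envelope lines give the roots: for adjacent envelope indices i < j the intersection is x = (a_i − a_j) / (j − i). Reading off the sorted break points: {-4, -1, 8}.
Verification: at each break x_0, at least two indices attain the minimum of min_i(a_i + i · x_0).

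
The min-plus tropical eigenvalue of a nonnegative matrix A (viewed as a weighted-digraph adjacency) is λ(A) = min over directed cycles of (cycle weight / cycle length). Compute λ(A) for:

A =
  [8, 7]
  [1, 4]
λ(A) = 4

Enumerate directed cycles and compute their means (weight / length). Sample:
  cycle 0 → 0: weight = 8, length = 1, mean = 8/1 ≈ 8.000
  cycle 1 → 1: weight = 4, length = 1, mean = 4/1 ≈ 4.000
  cycle 0 → 1 → 0: weight = 8, length = 2, mean = 8/2 ≈ 4.000
  cycle 1 → 0 → 1: weight = 8, length = 2, mean = 8/2 ≈ 4.000
Minimum mean = 4.000, attained e.g. along the cycle 1 → 1 with weight 4 and length 1. So λ(A) = 4/1 = 4.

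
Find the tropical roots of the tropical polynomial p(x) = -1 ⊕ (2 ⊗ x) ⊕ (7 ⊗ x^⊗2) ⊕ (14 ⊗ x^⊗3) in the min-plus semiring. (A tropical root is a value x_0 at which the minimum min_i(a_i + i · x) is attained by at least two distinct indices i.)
Roots: {-7, -5, -3}

Each tropical root is a break point of the lower envelope of the lines y = a_i + i · x (there are 4 lines, with slopes 0, 1, ..., 3). Only the lines that attain the minimum somewhere contribute to roots; other lines are dominated. Here the surviving (envelope) indices are i = 3, i = 2, i = 1, i = 0.
Intersections between consecutive envelope lines give the roots: for adjacent envelope indices i < j the intersection is x = (a_i − a_j) / (j − i). Reading off the sorted break points: {-7, -5, -3}.
Verification: at each break x_0, at least two indices attain the minimum of min_i(a_i + i · x_0).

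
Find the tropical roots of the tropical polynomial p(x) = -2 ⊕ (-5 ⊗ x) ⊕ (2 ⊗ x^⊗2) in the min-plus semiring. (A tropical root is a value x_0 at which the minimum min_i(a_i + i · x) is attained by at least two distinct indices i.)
Roots: {-7, 3}

Each tropical root is a break point of the lower envelope of the lines y = a_i + i · x (there are 3 lines, with slopes 0, 1, ..., 2). Only the lines that attain the minimum somewhere contribute to roots; other lines are dominated. Here the surviving (envelope) indices are i = 2, i = 1, i = 0.
Intersections between consecutive envelope lines give the roots: for adjacent envelope indices i < j the intersection is x = (a_i − a_j) / (j − i). Reading off the sorted break points: {-7, 3}.
Verification: at each break x_0, at least two indices attain the minimum of min_i(a_i + i · x_0).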